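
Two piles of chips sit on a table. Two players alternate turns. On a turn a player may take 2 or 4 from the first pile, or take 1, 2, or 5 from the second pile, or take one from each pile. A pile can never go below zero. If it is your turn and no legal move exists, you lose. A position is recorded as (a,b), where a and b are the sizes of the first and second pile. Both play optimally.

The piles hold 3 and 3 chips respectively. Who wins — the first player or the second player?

Use the standard recursion: the mover loses at a terminal position; elsewhere, the mover wins exactly when some move hands the opponent an L position.
No move ever increases a pile, so every position that can arise here has a ≤ 3 and b ≤ 3; it is enough to label the cells with 0 ≤ a ≤ 3 and 0 ≤ b ≤ 3.
Every move lowers a or b (never raises either), so fill the grid row by row in increasing a, and left to right within a row: each cell's successors are then already labelled.
      b=0  b=1  b=2  b=3
a=0:    L    W    W    L
a=1:    L    W    W    L
a=2:    W    W    L    W
a=3:    W    L    W    W
Cells with no legal move (terminal, hence L): (0,0), (1,0).
The remaining L cells, each justified by listing all of its moves:
(0,3): L (options (0,2)(W), (0,1)(W) are all W)
(1,3): L (options (1,2)(W), (1,1)(W), (0,2)(W) are all W)
(2,2): L (options (0,2)(W), (2,1)(W), (2,0)(W), (1,1)(W) are all W)
(3,1): L (options (1,1)(W), (3,0)(W), (2,0)(W) are all W)
Every other cell has at least one move into one of the L cells above, so it is W.
The starting position (3,3) is W: the player to move should move to (1,3), handing over an L position.

The first player wins.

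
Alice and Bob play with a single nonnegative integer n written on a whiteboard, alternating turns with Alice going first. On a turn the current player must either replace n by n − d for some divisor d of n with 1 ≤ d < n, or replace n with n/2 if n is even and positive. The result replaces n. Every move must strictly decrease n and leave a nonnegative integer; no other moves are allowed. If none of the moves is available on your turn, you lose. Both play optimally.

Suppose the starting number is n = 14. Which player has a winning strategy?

Work bottom-up. With no move the player to move loses. Otherwise the position is W if at least one move leads to an L position for the opponent, and L if every move leads to a W.
n=0: no move → L
n=1: no move → L
n=2: W (go to 1, an L position)
n=3: L (sole option 2(W) is W)
n=4: W (go to 3, an L position)
n=5: L (sole option 4(W) is W)
n=6: W (go to 3, an L position)
n=7: L (sole option 6(W) is W)
n=8: W (go to 7, an L position)
n=9: L (options 6(W), 8(W) are all W)
n=10: W (go to 5, an L position)
n=11: L (sole option 10(W) is W)
n=12: W (go to 9, an L position)
n=13: L (sole option 12(W) is W)
n=14: W (go to 7, an L position)
The starting position 14 is W: Alice should move to 7, handing over an L position.

Alice wins.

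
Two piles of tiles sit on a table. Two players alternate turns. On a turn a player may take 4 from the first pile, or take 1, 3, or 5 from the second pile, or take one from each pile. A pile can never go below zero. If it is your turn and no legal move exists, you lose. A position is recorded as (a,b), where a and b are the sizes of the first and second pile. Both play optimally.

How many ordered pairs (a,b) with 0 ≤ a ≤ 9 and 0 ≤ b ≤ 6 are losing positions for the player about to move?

30

Positions with no move are L. A position that does have a move is losing for the player to move precisely when every available move leads to a winning position for the opponent. Fill in the labels:
Every move lowers a or b (never raises either), so fill the grid row by row in increasing a, and left to right within a row: each cell's successors are then already labelled.
      b=0  b=1  b=2  b=3  b=4  b=5  b=6
a=0:    L    W    L    W    L    W    L
a=1:    L    W    L    W    L    W    L
a=2:    L    W    L    W    L    W    L
a=3:    L    W    L    W    L    W    L
a=4:    W    W    W    W    W    W    W
a=5:    W    L    W    L    W    L    W
a=6:    W    L    W    L    W    L    W
a=7:    W    L    W    L    W    L    W
a=8:    L    W    W    W    W    W    W
a=9:    L    W    L    W    L    W    L
Cells with no legal move (terminal, hence L): (0,0), (1,0), (2,0), (3,0).
The remaining L cells, each justified by listing all of its moves:
(0,2): L (sole option (0,1)(W) is W)
(0,4): L (options (0,3)(W), (0,1)(W) are all W)
(0,6): L (options (0,5)(W), (0,3)(W), (0,1)(W) are all W)
(1,2): L (options (1,1)(W), (0,1)(W) are all W)
(1,4): L (options (1,3)(W), (1,1)(W), (0,3)(W) are all W)
(1,6): L (options (1,5)(W), (1,3)(W), (1,1)(W), (0,5)(W) are all W)
(2,2): L (options (2,1)(W), (1,1)(W) are all W)
(2,4): L (options (2,3)(W), (2,1)(W), (1,3)(W) are all W)
(2,6): L (options (2,5)(W), (2,3)(W), (2,1)(W), (1,5)(W) are all W)
(3,2): L (options (3,1)(W), (2,1)(W) are all W)
(3,4): L (options (3,3)(W), (3,1)(W), (2,3)(W) are all W)
(3,6): L (options (3,5)(W), (3,3)(W), (3,1)(W), (2,5)(W) are all W)
(5,1): L (options (1,1)(W), (5,0)(W), (4,0)(W) are all W)
(5,3): L (options (1,3)(W), (5,2)(W), (5,0)(W), (4,2)(W) are all W)
(5,5): L (options (1,5)(W), (5,4)(W), (5,2)(W), (5,0)(W), (4,4)(W) are all W)
(6,1): L (options (2,1)(W), (6,0)(W), (5,0)(W) are all W)
(6,3): L (options (2,3)(W), (6,2)(W), (6,0)(W), (5,2)(W) are all W)
(6,5): L (options (2,5)(W), (6,4)(W), (6,2)(W), (6,0)(W), (5,4)(W) are all W)
(7,1): L (options (3,1)(W), (7,0)(W), (6,0)(W) are all W)
(7,3): L (options (3,3)(W), (7,2)(W), (7,0)(W), (6,2)(W) are all W)
(7,5): L (options (3,5)(W), (7,4)(W), (7,2)(W), (7,0)(W), (6,4)(W) are all W)
(8,0): L (sole option (4,0)(W) is W)
(9,0): L (sole option (5,0)(W) is W)
(9,2): L (options (5,2)(W), (9,1)(W), (8,1)(W) are all W)
(9,4): L (options (5,4)(W), (9,3)(W), (9,1)(W), (8,3)(W) are all W)
(9,6): L (options (5,6)(W), (9,5)(W), (9,3)(W), (9,1)(W), (8,5)(W) are all W)
Every other cell has at least one move into one of the L cells above, so it is W.
L cells per row: a=0: 4, a=1: 4, a=2: 4, a=3: 4, a=4: 0, a=5: 3, a=6: 3, a=7: 3, a=8: 1, a=9: 4; total 30.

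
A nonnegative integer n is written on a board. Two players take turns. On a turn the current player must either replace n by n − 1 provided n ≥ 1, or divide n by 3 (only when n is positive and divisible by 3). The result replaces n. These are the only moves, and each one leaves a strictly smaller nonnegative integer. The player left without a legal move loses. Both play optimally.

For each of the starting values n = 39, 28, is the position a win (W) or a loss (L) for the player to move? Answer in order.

39: W, 28: L

Label each position W (a win for the player to move) or L (a loss). A position with no legal move is L; any other position is W exactly when some move reaches an L, and L when every move reaches a W.
n=0: no move → L
n=1: W (go to 0, an L position)
n=2: L (sole option 1(W) is W)
n=3: W (go to 2, an L position)
n=4: L (sole option 3(W) is W)
n=5: W (go to 4, an L position)
n=6: W (go to 2, an L position)
n=7: L (sole option 6(W) is W)
n=8: W (go to 7, an L position)
n=9: L (options 3(W), 8(W) are all W)
n=10: W (go to 9, an L position)
n=11: L (sole option 10(W) is W)
n=12: W (go to 4, an L position)
n=13: L (sole option 12(W) is W)
n=14: W (go to 13, an L position)
n=15: L (options 5(W), 14(W) are all W)
n=16: W (go to 15, an L position)
n=17: L (sole option 16(W) is W)
n=18: W (go to 17, an L position)
n=19: L (sole option 18(W) is W)
n=20: W (go to 19, an L position)
n=21: W (go to 7, an L position)
n=22: L (sole option 21(W) is W)
n=23: W (go to 22, an L position)
n=24: L (options 8(W), 23(W) are all W)
n=25: W (go to 24, an L position)
n=26: L (sole option 25(W) is W)
n=27: W (go to 9, an L position)
n=28: L (sole option 27(W) is W)
n=29: W (go to 28, an L position)
n=30: L (options 10(W), 29(W) are all W)
n=31: W (go to 30, an L position)
n=32: L (sole option 31(W) is W)
n=33: W (go to 11, an L position)
n=34: L (sole option 33(W) is W)
n=35: W (go to 34, an L position)
n=36: L (options 12(W), 35(W) are all W)
n=37: W (go to 36, an L position)
n=38: L (sole option 37(W) is W)
n=39: W (go to 13, an L position)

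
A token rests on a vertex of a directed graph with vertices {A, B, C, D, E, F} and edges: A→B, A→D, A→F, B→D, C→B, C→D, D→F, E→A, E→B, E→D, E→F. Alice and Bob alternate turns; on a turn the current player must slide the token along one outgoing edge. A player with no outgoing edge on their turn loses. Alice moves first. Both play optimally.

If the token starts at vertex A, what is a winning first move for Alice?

Use the standard recursion: the mover loses at a terminal position; elsewhere, the mover wins exactly when some move hands the opponent an L position.
Every edge goes from a vertex to one that appears earlier in the order F, D, B, A, C, E, so processing vertices in that order labels each vertex after all of its successors.
F: no outgoing edge → L
D: W (go to F, an L position)
B: L (sole option D(W) is W)
A: W (go to B, an L position)
C: W (go to B, an L position)
E: W (go to B, an L position)
From A, the L positions reachable in one move are: B, F. Any move reaching one of these is winning.

Move to B.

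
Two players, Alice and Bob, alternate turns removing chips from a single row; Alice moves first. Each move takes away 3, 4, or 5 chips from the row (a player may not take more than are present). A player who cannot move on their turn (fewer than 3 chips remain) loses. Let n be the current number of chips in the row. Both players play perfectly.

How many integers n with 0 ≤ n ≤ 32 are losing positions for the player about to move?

Work bottom-up. With no move the player to move loses. Otherwise the position is W if at least one move leads to an L position for the opponent, and L if every move leads to a W.
n=0: no move → L
n=1: no move → L
n=2: no move → L
n=3: W (go to 0, an L position)
n=4: W (go to 1, an L position)
n=5: W (go to 2, an L position)
n=6: W (go to 2, an L position)
n=7: W (go to 2, an L position)
n=8: L (options 5(W), 4(W), 3(W) are all W)
n=9: L (options 6(W), 5(W), 4(W) are all W)
n=10: L (options 7(W), 6(W), 5(W) are all W)
n=11: W (go to 8, an L position)
n=12: W (go to 9, an L position)
n=13: W (go to 10, an L position)
n=14: W (go to 10, an L position)
n=15: W (go to 10, an L position)
n=16: L (options 13(W), 12(W), 11(W) are all W)
n=17: L (options 14(W), 13(W), 12(W) are all W)
n=18: L (options 15(W), 14(W), 13(W) are all W)
n=19: W (go to 16, an L position)
n=20: W (go to 17, an L position)
n=21: W (go to 18, an L position)
n=22: W (go to 18, an L position)
n=23: W (go to 18, an L position)
n=24: L (options 21(W), 20(W), 19(W) are all W)
n=25: L (options 22(W), 21(W), 20(W) are all W)
n=26: L (options 23(W), 22(W), 21(W) are all W)
n=27: W (go to 24, an L position)
n=28: W (go to 25, an L position)
n=29: W (go to 26, an L position)
n=30: W (go to 26, an L position)
n=31: W (go to 26, an L position)
n=32: L (options 29(W), 28(W), 27(W) are all W)
L entries with 0 ≤ n ≤ 32: n = 0, 1, 2, 8, 9, 10, 16, 17, 18, 24, 25, 26, 32; that makes 13.

13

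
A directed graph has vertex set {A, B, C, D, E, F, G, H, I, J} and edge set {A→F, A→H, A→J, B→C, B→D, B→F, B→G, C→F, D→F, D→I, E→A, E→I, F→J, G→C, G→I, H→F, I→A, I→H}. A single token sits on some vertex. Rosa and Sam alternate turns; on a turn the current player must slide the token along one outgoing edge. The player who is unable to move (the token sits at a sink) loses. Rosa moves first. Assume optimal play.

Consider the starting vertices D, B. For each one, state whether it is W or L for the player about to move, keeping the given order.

Use the standard recursion: the mover loses at a terminal position; elsewhere, the mover wins exactly when some move hands the opponent an L position.
Every edge goes from a vertex to one that appears earlier in the order J, F, H, A, C, I, G, D, B, E, so processing vertices in that order labels each vertex after all of its successors.
J: no outgoing edge → L
F: →J(L), so W
H: →F(W) only, which is W, so L
A: →H(L), so W
C: →F(W) only, which is W, so L
I: →H(L), so W
G: →C(L), so W
D: →I(W), F(W) — all W, so L
B: →D(L), so W
E: →I(W), A(W) — all W, so L

D: L, B: W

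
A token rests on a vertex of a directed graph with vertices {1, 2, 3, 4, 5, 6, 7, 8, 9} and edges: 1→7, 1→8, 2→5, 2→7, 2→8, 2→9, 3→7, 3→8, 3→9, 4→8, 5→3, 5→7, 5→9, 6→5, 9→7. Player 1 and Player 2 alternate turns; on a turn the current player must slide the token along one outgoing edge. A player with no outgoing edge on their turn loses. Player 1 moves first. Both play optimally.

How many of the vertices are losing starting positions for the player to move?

3

Positions with no move are L. A position that does have a move is losing for the player to move precisely when every available move leads to a winning position for the opponent. Fill in the labels:
Every edge goes from a vertex to one that appears earlier in the order 8, 7, 9, 1, 3, 4, 5, 2, 6, so processing vertices in that order labels each vertex after all of its successors.
8: no outgoing edge → L
7: no outgoing edge → L
9: reaches L-position 7 → W
1: reaches L-position 7 → W
3: reaches L-position 7 → W
4: reaches L-position 8 → W
5: reaches L-position 7 → W
2: reaches L-position 7 → W
6: only reaches 5(W), which is W → L
The L vertices are 6, 7, 8; that is 3 in all.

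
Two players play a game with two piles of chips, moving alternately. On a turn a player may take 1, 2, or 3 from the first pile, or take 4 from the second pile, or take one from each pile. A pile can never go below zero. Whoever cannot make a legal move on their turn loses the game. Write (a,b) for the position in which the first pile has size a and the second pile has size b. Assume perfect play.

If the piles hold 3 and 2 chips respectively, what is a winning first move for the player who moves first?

Positions with no move are L. A position that does have a move is losing for the player to move precisely when every available move leads to a winning position for the opponent. Fill in the labels:
No move ever increases a pile, so every position that can arise here has a ≤ 3 and b ≤ 2; it is enough to label the cells with 0 ≤ a ≤ 3 and 0 ≤ b ≤ 2.
Every move lowers a or b (never raises either), so fill the grid row by row in increasing a, and left to right within a row: each cell's successors are then already labelled.
      b=0  b=1  b=2
a=0:    L    L    L
a=1:    W    W    W
a=2:    W    W    W
a=3:    W    W    W
Cells with no legal move (terminal, hence L): (0,0), (0,1), (0,2).
Every other cell has at least one move into one of the L cells above, so it is W.
From (3,2), the L positions reachable in one move are: (0,2).

Move to (0,2).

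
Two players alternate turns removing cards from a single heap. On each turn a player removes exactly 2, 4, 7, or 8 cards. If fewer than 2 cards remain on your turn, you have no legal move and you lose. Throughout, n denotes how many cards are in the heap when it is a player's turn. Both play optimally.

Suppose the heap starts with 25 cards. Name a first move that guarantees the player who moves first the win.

Remove 2, leaving 23.

Classify positions by backward induction: terminal positions (no move available) are L. From any other position, the mover wins iff some move reaches an L.
n=0: no move → L
n=1: no move → L
n=2: reaches L-position 0 → W
n=3: reaches L-position 1 → W
n=4: reaches L-position 0 → W
n=5: reaches L-position 1 → W
n=6: only reaches 4(W), 2(W), all W → L
n=7: reaches L-position 0 → W
n=8: reaches L-position 6 → W
n=9: reaches L-position 1 → W
n=10: reaches L-position 6 → W
n=11: only reaches 9(W), 7(W), 4(W), 3(W), all W → L
n=12: only reaches 10(W), 8(W), 5(W), 4(W), all W → L
n=13: reaches L-position 11 → W
n=14: reaches L-position 12 → W
n=15: reaches L-position 11 → W
n=16: reaches L-position 12 → W
n=17: only reaches 15(W), 13(W), 10(W), 9(W), all W → L
n=18: reaches L-position 11 → W
n=19: reaches L-position 17 → W
n=20: reaches L-position 12 → W
n=21: reaches L-position 17 → W
n=22: only reaches 20(W), 18(W), 15(W), 14(W), all W → L
n=23: only reaches 21(W), 19(W), 16(W), 15(W), all W → L
n=24: reaches L-position 22 → W
n=25: reaches L-position 23 → W
From 25, the L positions reachable in one move are: 23, 17. Any move reaching one of these is winning.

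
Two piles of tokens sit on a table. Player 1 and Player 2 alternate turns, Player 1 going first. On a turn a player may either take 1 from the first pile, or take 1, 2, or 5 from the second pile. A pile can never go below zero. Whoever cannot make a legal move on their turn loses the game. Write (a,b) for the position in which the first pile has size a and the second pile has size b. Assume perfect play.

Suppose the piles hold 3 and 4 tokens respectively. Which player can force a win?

Compute win/loss labels from the base case upward. A position with no move is L. Any other position is W if it can reach an L in one move, else L.
No move ever increases a pile, so every position that can arise here has a ≤ 3 and b ≤ 4; it is enough to label the cells with 0 ≤ a ≤ 3 and 0 ≤ b ≤ 4.
Every move lowers a or b (never raises either), so fill the grid row by row in increasing a, and left to right within a row: each cell's successors are then already labelled.
      b=0  b=1  b=2  b=3  b=4
a=0:    L    W    W    L    W
a=1:    W    L    W    W    L
a=2:    L    W    W    L    W
a=3:    W    L    W    W    L
Cells with no legal move (terminal, hence L): (0,0).
The remaining L cells, each justified by listing all of its moves:
(0,3): only reaches (0,2)(W), (0,1)(W), all W → L
(1,1): only reaches (0,1)(W), (1,0)(W), all W → L
(1,4): only reaches (0,4)(W), (1,3)(W), (1,2)(W), all W → L
(2,0): only reaches (1,0)(W), which is W → L
(2,3): only reaches (1,3)(W), (2,2)(W), (2,1)(W), all W → L
(3,1): only reaches (2,1)(W), (3,0)(W), all W → L
(3,4): only reaches (2,4)(W), (3,3)(W), (3,2)(W), all W → L
Every other cell has at least one move into one of the L cells above, so it is W.
Every move from (3,4) reaches a W position, so the mover loses.

Player 2 wins.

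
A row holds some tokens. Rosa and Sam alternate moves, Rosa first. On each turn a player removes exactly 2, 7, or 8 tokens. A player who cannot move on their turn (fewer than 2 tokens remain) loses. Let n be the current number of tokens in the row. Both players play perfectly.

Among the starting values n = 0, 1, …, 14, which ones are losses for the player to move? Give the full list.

Build the W/L table. Terminal = L. A non-terminal position is W if it has a move to some L; otherwise it is L.
n=0: no move → L
n=1: no move → L
n=2: reaches L-position 0 → W
n=3: reaches L-position 1 → W
n=4: only reaches 2(W), which is W → L
n=5: only reaches 3(W), which is W → L
n=6: reaches L-position 4 → W
n=7: reaches L-position 5 → W
n=8: reaches L-position 1 → W
n=9: reaches L-position 1 → W
n=10: only reaches 8(W), 3(W), 2(W), all W → L
n=11: reaches L-position 4 → W
n=12: reaches L-position 10 → W
n=13: reaches L-position 5 → W
n=14: only reaches 12(W), 7(W), 6(W), all W → L
Reading off the rows marked L gives the requested list; there are 6 such values of n.

0, 1, 4, 5, 10, 14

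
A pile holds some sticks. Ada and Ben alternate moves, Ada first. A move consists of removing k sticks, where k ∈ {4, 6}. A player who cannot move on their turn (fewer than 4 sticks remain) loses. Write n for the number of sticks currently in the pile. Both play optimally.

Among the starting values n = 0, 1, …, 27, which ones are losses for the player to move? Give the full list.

Positions with no move are L. A position that does have a move is losing for the player to move precisely when every available move leads to a winning position for the opponent. Fill in the labels:
n=0: no move → L
n=1: no move → L
n=2: no move → L
n=3: no move → L
n=4: reaches L-position 0 → W
n=5: reaches L-position 1 → W
n=6: reaches L-position 2 → W
n=7: reaches L-position 3 → W
n=8: reaches L-position 2 → W
n=9: reaches L-position 3 → W
n=10: only reaches 6(W), 4(W), all W → L
n=11: only reaches 7(W), 5(W), all W → L
n=12: only reaches 8(W), 6(W), all W → L
n=13: only reaches 9(W), 7(W), all W → L
n=14: reaches L-position 10 → W
n=15: reaches L-position 11 → W
n=16: reaches L-position 12 → W
n=17: reaches L-position 13 → W
n=18: reaches L-position 12 → W
n=19: reaches L-position 13 → W
n=20: only reaches 16(W), 14(W), all W → L
n=21: only reaches 17(W), 15(W), all W → L
n=22: only reaches 18(W), 16(W), all W → L
n=23: only reaches 19(W), 17(W), all W → L
n=24: reaches L-position 20 → W
n=25: reaches L-position 21 → W
n=26: reaches L-position 22 → W
n=27: reaches L-position 23 → W
The losing starting values of n are exactly the entries labelled L in this table (12 of them).

0, 1, 2, 3, 10, 11, 12, 13, 20, 21, 22, 23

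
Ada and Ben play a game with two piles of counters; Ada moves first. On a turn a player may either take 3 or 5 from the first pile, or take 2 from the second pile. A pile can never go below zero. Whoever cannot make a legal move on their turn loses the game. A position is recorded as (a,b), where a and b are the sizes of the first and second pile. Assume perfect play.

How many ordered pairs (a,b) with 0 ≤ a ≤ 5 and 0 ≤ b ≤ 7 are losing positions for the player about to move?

24

Positions with no move are L. A position that does have a move is losing for the player to move precisely when every available move leads to a winning position for the opponent. Fill in the labels:
Every move lowers a or b (never raises either), so fill the grid row by row in increasing a, and left to right within a row: each cell's successors are then already labelled.
      b=0  b=1  b=2  b=3  b=4  b=5  b=6  b=7
a=0:    L    L    W    W    L    L    W    W
a=1:    L    L    W    W    L    L    W    W
a=2:    L    L    W    W    L    L    W    W
a=3:    W    W    L    L    W    W    L    L
a=4:    W    W    L    L    W    W    L    L
a=5:    W    W    L    L    W    W    L    L
Cells with no legal move (terminal, hence L): (0,0), (0,1), (1,0), (1,1), (2,0), (2,1).
The remaining L cells, each justified by listing all of its moves:
(0,4): L (sole option (0,2)(W) is W)
(0,5): L (sole option (0,3)(W) is W)
(1,4): L (sole option (1,2)(W) is W)
(1,5): L (sole option (1,3)(W) is W)
(2,4): L (sole option (2,2)(W) is W)
(2,5): L (sole option (2,3)(W) is W)
(3,2): L (options (0,2)(W), (3,0)(W) are all W)
(3,3): L (options (0,3)(W), (3,1)(W) are all W)
(3,6): L (options (0,6)(W), (3,4)(W) are all W)
(3,7): L (options (0,7)(W), (3,5)(W) are all W)
(4,2): L (options (1,2)(W), (4,0)(W) are all W)
(4,3): L (options (1,3)(W), (4,1)(W) are all W)
(4,6): L (options (1,6)(W), (4,4)(W) are all W)
(4,7): L (options (1,7)(W), (4,5)(W) are all W)
(5,2): L (options (2,2)(W), (0,2)(W), (5,0)(W) are all W)
(5,3): L (options (2,3)(W), (0,3)(W), (5,1)(W) are all W)
(5,6): L (options (2,6)(W), (0,6)(W), (5,4)(W) are all W)
(5,7): L (options (2,7)(W), (0,7)(W), (5,5)(W) are all W)
Every other cell has at least one move into one of the L cells above, so it is W.
L cells per row: a=0: 4, a=1: 4, a=2: 4, a=3: 4, a=4: 4, a=5: 4; total 24.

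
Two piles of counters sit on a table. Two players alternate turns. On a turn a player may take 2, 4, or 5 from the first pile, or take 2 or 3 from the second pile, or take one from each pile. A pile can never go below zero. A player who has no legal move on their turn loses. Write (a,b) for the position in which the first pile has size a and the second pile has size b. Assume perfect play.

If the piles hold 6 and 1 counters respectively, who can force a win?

The second player wins.

Build the W/L table. Terminal = L. A non-terminal position is W if it has a move to some L; otherwise it is L.
No move ever increases a pile, so every position that can arise here has a ≤ 6 and b ≤ 1; it is enough to label the cells with 0 ≤ a ≤ 6 and 0 ≤ b ≤ 1.
Every move lowers a or b (never raises either), so fill the grid row by row in increasing a, and left to right within a row: each cell's successors are then already labelled.
      b=0  b=1
a=0:    L    L
a=1:    L    W
a=2:    W    W
a=3:    W    L
a=4:    W    W
a=5:    W    W
a=6:    W    L
Cells with no legal move (terminal, hence L): (0,0), (0,1), (1,0).
The remaining L cells, each justified by listing all of its moves:
(3,1): only reaches (1,1)(W), (2,0)(W), all W → L
(6,1): only reaches (4,1)(W), (2,1)(W), (1,1)(W), (5,0)(W), all W → L
Every other cell has at least one move into one of the L cells above, so it is W.
The starting position (6,1) is L: whatever the player to move does, the opponent receives a W position.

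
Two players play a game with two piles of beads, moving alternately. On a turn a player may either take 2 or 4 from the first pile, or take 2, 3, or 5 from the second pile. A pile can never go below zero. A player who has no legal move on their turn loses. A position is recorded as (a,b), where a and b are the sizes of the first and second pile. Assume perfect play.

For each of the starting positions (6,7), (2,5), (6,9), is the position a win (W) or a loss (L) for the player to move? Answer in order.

Positions with no move are L. A position that does have a move is losing for the player to move precisely when every available move leads to a winning position for the opponent. Fill in the labels:
No move ever increases a pile, so every position that can arise here has a ≤ 6 and b ≤ 9; it is enough to label the cells with 0 ≤ a ≤ 6 and 0 ≤ b ≤ 9.
Every move lowers a or b (never raises either), so fill the grid row by row in increasing a, and left to right within a row: each cell's successors are then already labelled.
      b=0  b=1  b=2  b=3  b=4  b=5  b=6  b=7  b=8  b=9
a=0:    L    L    W    W    W    W    W    L    L    W
a=1:    L    L    W    W    W    W    W    L    L    W
a=2:    W    W    L    L    W    W    W    W    W    L
a=3:    W    W    L    L    W    W    W    W    W    L
a=4:    W    W    W    W    L    L    W    W    W    W
a=5:    W    W    W    W    L    L    W    W    W    W
a=6:    L    L    W    W    W    W    W    L    L    W
Cells with no legal move (terminal, hence L): (0,0), (0,1), (1,0), (1,1).
The remaining L cells, each justified by listing all of its moves:
(0,7): moves to (0,5)(W), (0,4)(W), (0,2)(W); every one is W ⇒ L
(0,8): moves to (0,6)(W), (0,5)(W), (0,3)(W); every one is W ⇒ L
(1,7): moves to (1,5)(W), (1,4)(W), (1,2)(W); every one is W ⇒ L
(1,8): moves to (1,6)(W), (1,5)(W), (1,3)(W); every one is W ⇒ L
(2,2): moves to (0,2)(W), (2,0)(W); every one is W ⇒ L
(2,3): moves to (0,3)(W), (2,1)(W), (2,0)(W); every one is W ⇒ L
(2,9): moves to (0,9)(W), (2,7)(W), (2,6)(W), (2,4)(W); every one is W ⇒ L
(3,2): moves to (1,2)(W), (3,0)(W); every one is W ⇒ L
(3,3): moves to (1,3)(W), (3,1)(W), (3,0)(W); every one is W ⇒ L
(3,9): moves to (1,9)(W), (3,7)(W), (3,6)(W), (3,4)(W); every one is W ⇒ L
(4,4): moves to (2,4)(W), (0,4)(W), (4,2)(W), (4,1)(W); every one is W ⇒ L
(4,5): moves to (2,5)(W), (0,5)(W), (4,3)(W), (4,2)(W), (4,0)(W); every one is W ⇒ L
(5,4): moves to (3,4)(W), (1,4)(W), (5,2)(W), (5,1)(W); every one is W ⇒ L
(5,5): moves to (3,5)(W), (1,5)(W), (5,3)(W), (5,2)(W), (5,0)(W); every one is W ⇒ L
(6,0): moves to (4,0)(W), (2,0)(W); every one is W ⇒ L
(6,1): moves to (4,1)(W), (2,1)(W); every one is W ⇒ L
(6,7): moves to (4,7)(W), (2,7)(W), (6,5)(W), (6,4)(W), (6,2)(W); every one is W ⇒ L
(6,8): moves to (4,8)(W), (2,8)(W), (6,6)(W), (6,5)(W), (6,3)(W); every one is W ⇒ L
Every other cell has at least one move into one of the L cells above, so it is W.
(6,7): one of the L cells justified above, so L
(2,5): the move to (2,3) reaches an L cell, so W
(6,9): the move to (2,9) reaches an L cell, so W

(6,7): L, (2,5): W, (6,9): W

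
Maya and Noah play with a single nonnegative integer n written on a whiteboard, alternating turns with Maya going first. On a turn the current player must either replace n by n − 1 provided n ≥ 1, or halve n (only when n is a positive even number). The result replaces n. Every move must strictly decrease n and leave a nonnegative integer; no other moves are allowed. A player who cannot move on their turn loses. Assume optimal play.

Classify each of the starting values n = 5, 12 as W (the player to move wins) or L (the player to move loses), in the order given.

5: L, 12: W

Work bottom-up. With no move the player to move loses. Otherwise the position is W if at least one move leads to an L position for the opponent, and L if every move leads to a W.
n=0: no move → L
n=1: →0(L), so W
n=2: →1(W) only, which is W, so L
n=3: →2(L), so W
n=4: →2(L), so W
n=5: →4(W) only, which is W, so L
n=6: →5(L), so W
n=7: →6(W) only, which is W, so L
n=8: →7(L), so W
n=9: →8(W) only, which is W, so L
n=10: →5(L), so W
n=11: →10(W) only, which is W, so L
n=12: →11(L), so W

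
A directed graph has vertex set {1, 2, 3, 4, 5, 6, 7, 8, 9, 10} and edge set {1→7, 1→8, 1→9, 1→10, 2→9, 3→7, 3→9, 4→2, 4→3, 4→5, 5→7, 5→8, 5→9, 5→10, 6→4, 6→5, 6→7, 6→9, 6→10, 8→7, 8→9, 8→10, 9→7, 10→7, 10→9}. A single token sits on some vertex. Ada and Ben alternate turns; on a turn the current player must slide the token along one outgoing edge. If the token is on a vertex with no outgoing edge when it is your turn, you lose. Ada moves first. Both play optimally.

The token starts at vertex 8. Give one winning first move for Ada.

Work bottom-up. With no move the player to move loses. Otherwise the position is W if at least one move leads to an L position for the opponent, and L if every move leads to a W.
Every edge goes from a vertex to one that appears earlier in the order 7, 9, 3, 10, 8, 2, 1, 5, 4, 6, so processing vertices in that order labels each vertex after all of its successors.
7: no outgoing edge → L
9: can move to 7, which is L ⇒ W
3: can move to 7, which is L ⇒ W
10: can move to 7, which is L ⇒ W
8: can move to 7, which is L ⇒ W
2: the only move is to 9(W), a W ⇒ L
1: can move to 7, which is L ⇒ W
5: can move to 7, which is L ⇒ W
4: can move to 2, which is L ⇒ W
6: can move to 7, which is L ⇒ W
From 8, the L positions reachable in one move are: 7.

Move to 7.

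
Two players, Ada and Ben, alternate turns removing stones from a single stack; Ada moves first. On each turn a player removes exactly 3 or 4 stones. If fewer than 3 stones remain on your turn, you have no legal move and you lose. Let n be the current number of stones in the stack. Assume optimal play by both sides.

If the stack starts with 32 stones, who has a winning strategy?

Ada wins.

Classify positions by backward induction: terminal positions (no move available) are L. From any other position, the mover wins iff some move reaches an L.
n=0: no move → L
n=1: no move → L
n=2: no move → L
n=3: can move to 0, which is L ⇒ W
n=4: can move to 1, which is L ⇒ W
n=5: can move to 2, which is L ⇒ W
n=6: can move to 2, which is L ⇒ W
n=7: moves to 4(W), 3(W); every one is W ⇒ L
n=8: moves to 5(W), 4(W); every one is W ⇒ L
n=9: moves to 6(W), 5(W); every one is W ⇒ L
n=10: can move to 7, which is L ⇒ W
n=11: can move to 8, which is L ⇒ W
n=12: can move to 9, which is L ⇒ W
n=13: can move to 9, which is L ⇒ W
n=14: moves to 11(W), 10(W); every one is W ⇒ L
n=15: moves to 12(W), 11(W); every one is W ⇒ L
n=16: moves to 13(W), 12(W); every one is W ⇒ L
n=17: can move to 14, which is L ⇒ W
n=18: can move to 15, which is L ⇒ W
n=19: can move to 16, which is L ⇒ W
n=20: can move to 16, which is L ⇒ W
n=21: moves to 18(W), 17(W); every one is W ⇒ L
n=22: moves to 19(W), 18(W); every one is W ⇒ L
n=23: moves to 20(W), 19(W); every one is W ⇒ L
n=24: can move to 21, which is L ⇒ W
n=25: can move to 22, which is L ⇒ W
n=26: can move to 23, which is L ⇒ W
n=27: can move to 23, which is L ⇒ W
n=28: moves to 25(W), 24(W); every one is W ⇒ L
n=29: moves to 26(W), 25(W); every one is W ⇒ L
n=30: moves to 27(W), 26(W); every one is W ⇒ L
n=31: can move to 28, which is L ⇒ W
n=32: can move to 29, which is L ⇒ W
From 32 Ada can remove 3, leaving 29, reaching an L position.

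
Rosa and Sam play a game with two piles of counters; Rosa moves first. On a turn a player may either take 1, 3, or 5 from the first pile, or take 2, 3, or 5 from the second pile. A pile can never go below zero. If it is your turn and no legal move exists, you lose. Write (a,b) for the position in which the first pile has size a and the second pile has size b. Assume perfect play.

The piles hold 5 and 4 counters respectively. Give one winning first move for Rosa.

Move to (5,2).

Compute win/loss labels from the base case upward. A position with no move is L. Any other position is W if it can reach an L in one move, else L.
No move ever increases a pile, so every position that can arise here has a ≤ 5 and b ≤ 4; it is enough to label the cells with 0 ≤ a ≤ 5 and 0 ≤ b ≤ 4.
Every move lowers a or b (never raises either), so fill the grid row by row in increasing a, and left to right within a row: each cell's successors are then already labelled.
      b=0  b=1  b=2  b=3  b=4
a=0:    L    L    W    W    W
a=1:    W    W    L    L    W
a=2:    L    L    W    W    W
a=3:    W    W    L    L    W
a=4:    L    L    W    W    W
a=5:    W    W    L    L    W
Cells with no legal move (terminal, hence L): (0,0), (0,1).
The remaining L cells, each justified by listing all of its moves:
(1,2): moves to (0,2)(W), (1,0)(W); every one is W ⇒ L
(1,3): moves to (0,3)(W), (1,1)(W), (1,0)(W); every one is W ⇒ L
(2,0): the only move is to (1,0)(W), a W ⇒ L
(2,1): the only move is to (1,1)(W), a W ⇒ L
(3,2): moves to (2,2)(W), (0,2)(W), (3,0)(W); every one is W ⇒ L
(3,3): moves to (2,3)(W), (0,3)(W), (3,1)(W), (3,0)(W); every one is W ⇒ L
(4,0): moves to (3,0)(W), (1,0)(W); every one is W ⇒ L
(4,1): moves to (3,1)(W), (1,1)(W); every one is W ⇒ L
(5,2): moves to (4,2)(W), (2,2)(W), (0,2)(W), (5,0)(W); every one is W ⇒ L
(5,3): moves to (4,3)(W), (2,3)(W), (0,3)(W), (5,1)(W), (5,0)(W); every one is W ⇒ L
Every other cell has at least one move into one of the L cells above, so it is W.
From (5,4), the L positions reachable in one move are: (5,2).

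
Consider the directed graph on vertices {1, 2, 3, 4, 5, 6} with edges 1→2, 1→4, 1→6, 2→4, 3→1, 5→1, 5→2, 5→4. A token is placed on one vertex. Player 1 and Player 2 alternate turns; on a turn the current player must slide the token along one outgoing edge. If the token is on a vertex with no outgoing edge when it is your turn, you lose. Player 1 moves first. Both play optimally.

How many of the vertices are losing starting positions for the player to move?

3

Classify positions by backward induction: terminal positions (no move available) are L. From any other position, the mover wins iff some move reaches an L.
Every edge goes from a vertex to one that appears earlier in the order 4, 6, 2, 1, 3, 5, so processing vertices in that order labels each vertex after all of its successors.
4: no outgoing edge → L
6: no outgoing edge → L
2: W (go to 4, an L position)
1: W (go to 6, an L position)
3: L (sole option 1(W) is W)
5: W (go to 4, an L position)
The L vertices are 3, 4, 6; that is 3 in all.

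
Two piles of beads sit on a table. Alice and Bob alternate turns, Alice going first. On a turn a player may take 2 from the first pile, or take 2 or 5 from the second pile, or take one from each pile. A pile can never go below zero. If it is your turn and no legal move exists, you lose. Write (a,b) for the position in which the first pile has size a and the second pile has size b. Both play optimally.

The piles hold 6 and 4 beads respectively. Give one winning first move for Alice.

Move to (4,4).

Use the standard recursion: the mover loses at a terminal position; elsewhere, the mover wins exactly when some move hands the opponent an L position.
No move ever increases a pile, so every position that can arise here has a ≤ 6 and b ≤ 4; it is enough to label the cells with 0 ≤ a ≤ 6 and 0 ≤ b ≤ 4.
Every move lowers a or b (never raises either), so fill the grid row by row in increasing a, and left to right within a row: each cell's successors are then already labelled.
      b=0  b=1  b=2  b=3  b=4
a=0:    L    L    W    W    L
a=1:    L    W    W    L    L
a=2:    W    W    L    L    W
a=3:    W    L    L    W    W
a=4:    L    L    W    W    L
a=5:    L    W    W    L    L
a=6:    W    W    L    L    W
Cells with no legal move (terminal, hence L): (0,0), (0,1), (1,0).
The remaining L cells, each justified by listing all of its moves:
(0,4): the only move is to (0,2)(W), a W ⇒ L
(1,3): moves to (1,1)(W), (0,2)(W); every one is W ⇒ L
(1,4): moves to (1,2)(W), (0,3)(W); every one is W ⇒ L
(2,2): moves to (0,2)(W), (2,0)(W), (1,1)(W); every one is W ⇒ L
(2,3): moves to (0,3)(W), (2,1)(W), (1,2)(W); every one is W ⇒ L
(3,1): moves to (1,1)(W), (2,0)(W); every one is W ⇒ L
(3,2): moves to (1,2)(W), (3,0)(W), (2,1)(W); every one is W ⇒ L
(4,0): the only move is to (2,0)(W), a W ⇒ L
(4,1): moves to (2,1)(W), (3,0)(W); every one is W ⇒ L
(4,4): moves to (2,4)(W), (4,2)(W), (3,3)(W); every one is W ⇒ L
(5,0): the only move is to (3,0)(W), a W ⇒ L
(5,3): moves to (3,3)(W), (5,1)(W), (4,2)(W); every one is W ⇒ L
(5,4): moves to (3,4)(W), (5,2)(W), (4,3)(W); every one is W ⇒ L
(6,2): moves to (4,2)(W), (6,0)(W), (5,1)(W); every one is W ⇒ L
(6,3): moves to (4,3)(W), (6,1)(W), (5,2)(W); every one is W ⇒ L
Every other cell has at least one move into one of the L cells above, so it is W.
From (6,4), the L positions reachable in one move are: (4,4), (6,2), (5,3). Any move reaching one of these is winning.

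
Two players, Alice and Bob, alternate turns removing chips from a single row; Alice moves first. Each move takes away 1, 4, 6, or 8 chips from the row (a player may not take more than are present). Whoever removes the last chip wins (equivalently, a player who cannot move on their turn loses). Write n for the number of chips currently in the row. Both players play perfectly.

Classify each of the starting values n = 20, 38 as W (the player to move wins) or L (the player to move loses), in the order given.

20: W, 38: L

Use the standard recursion: the mover loses at a terminal position; elsewhere, the mover wins exactly when some move hands the opponent an L position.
n=0: no move → L
n=1: →0(L), so W
n=2: →1(W) only, which is W, so L
n=3: →2(L), so W
n=4: →0(L), so W
n=5: →4(W), 1(W) — all W, so L
n=6: →5(L), so W
n=7: →6(W), 3(W), 1(W) — all W, so L
n=8: →7(L), so W
n=9: →5(L), so W
n=10: →2(L), so W
n=11: →7(L), so W
n=12: →11(W), 8(W), 6(W), 4(W) — all W, so L
n=13: →12(L), so W
n=14: →13(W), 10(W), 8(W), 6(W) — all W, so L
n=15: →14(L), so W
n=16: →12(L), so W
n=17: →16(W), 13(W), 11(W), 9(W) — all W, so L
n=18: →17(L), so W
n=19: →18(W), 15(W), 13(W), 11(W) — all W, so L
n=20: →19(L), so W
n=21: →17(L), so W
n=22: →14(L), so W
n=23: →19(L), so W
n=24: →23(W), 20(W), 18(W), 16(W) — all W, so L
n=25: →24(L), so W
n=26: →25(W), 22(W), 20(W), 18(W) — all W, so L
n=27: →26(L), so W
n=28: →24(L), so W
n=29: →28(W), 25(W), 23(W), 21(W) — all W, so L
n=30: →29(L), so W
n=31: →30(W), 27(W), 25(W), 23(W) — all W, so L
n=32: →31(L), so W
n=33: →29(L), so W
n=34: →26(L), so W
n=35: →31(L), so W
n=36: →35(W), 32(W), 30(W), 28(W) — all W, so L
n=37: →36(L), so W
n=38: →37(W), 34(W), 32(W), 30(W) — all W, so L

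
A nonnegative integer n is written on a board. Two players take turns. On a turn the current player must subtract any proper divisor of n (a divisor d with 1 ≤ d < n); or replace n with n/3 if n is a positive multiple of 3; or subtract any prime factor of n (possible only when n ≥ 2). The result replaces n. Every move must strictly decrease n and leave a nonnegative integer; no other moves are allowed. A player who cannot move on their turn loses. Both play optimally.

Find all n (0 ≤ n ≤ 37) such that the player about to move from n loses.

Positions with no move are L. A position that does have a move is losing for the player to move precisely when every available move leads to a winning position for the opponent. Fill in the labels:
n=0: no move → L
n=1: no move → L
n=2: W (go to 0, an L position)
n=3: W (go to 0, an L position)
n=4: L (options 2(W), 3(W) are all W)
n=5: W (go to 0, an L position)
n=6: W (go to 4, an L position)
n=7: W (go to 0, an L position)
n=8: W (go to 4, an L position)
n=9: L (options 3(W), 6(W), 8(W) are all W)
n=10: W (go to 9, an L position)
n=11: W (go to 0, an L position)
n=12: W (go to 4, an L position)
n=13: W (go to 0, an L position)
n=14: L (options 7(W), 12(W), 13(W) are all W)
n=15: W (go to 14, an L position)
n=16: W (go to 14, an L position)
n=17: W (go to 0, an L position)
n=18: W (go to 9, an L position)
n=19: W (go to 0, an L position)
n=20: L (options 10(W), 15(W), 16(W), 18(W), 19(W) are all W)
n=21: W (go to 14, an L position)
n=22: W (go to 20, an L position)
n=23: W (go to 0, an L position)
n=24: W (go to 20, an L position)
n=25: W (go to 20, an L position)
n=26: L (options 13(W), 24(W), 25(W) are all W)
n=27: W (go to 9, an L position)
n=28: W (go to 14, an L position)
n=29: W (go to 0, an L position)
n=30: W (go to 20, an L position)
n=31: W (go to 0, an L position)
n=32: L (options 16(W), 24(W), 28(W), 30(W), 31(W) are all W)
n=33: W (go to 32, an L position)
n=34: W (go to 32, an L position)
n=35: L (options 28(W), 30(W), 34(W) are all W)
n=36: W (go to 32, an L position)
n=37: W (go to 0, an L position)
The losing starting values of n are exactly the entries labelled L in this table (9 of them).

0, 1, 4, 9, 14, 20, 26, 32, 35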